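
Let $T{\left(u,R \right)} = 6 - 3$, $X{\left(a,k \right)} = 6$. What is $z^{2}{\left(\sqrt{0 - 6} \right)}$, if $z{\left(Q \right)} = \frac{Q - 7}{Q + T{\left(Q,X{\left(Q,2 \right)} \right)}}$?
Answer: $\frac{\left(7 - i \sqrt{6}\right)^{2}}{\left(3 + i \sqrt{6}\right)^{2}} \approx -1.6667 - 3.266 i$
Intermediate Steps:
$T{\left(u,R \right)} = 3$
$z{\left(Q \right)} = \frac{-7 + Q}{3 + Q}$ ($z{\left(Q \right)} = \frac{Q - 7}{Q + 3} = \frac{-7 + Q}{3 + Q}$)
$z^{2}{\left(\sqrt{0 - 6} \right)} = \left(\frac{-7 + \sqrt{0 - 6}}{3 + \sqrt{0 - 6}}\right)^{2} = \left(\frac{-7 + \sqrt{-6}}{3 + \sqrt{-6}}\right)^{2} = \left(\frac{-7 + i \sqrt{6}}{3 + i \sqrt{6}}\right)^{2} = \frac{\left(-7 + i \sqrt{6}\right)^{2}}{\left(3 + i \sqrt{6}\right)^{2}}$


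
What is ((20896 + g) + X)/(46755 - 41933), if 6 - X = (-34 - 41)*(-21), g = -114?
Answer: 19213/4822 ≈ 3.9844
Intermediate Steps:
X = -1569 (X = 6 - (-34 - 41)*(-21) = 6 - (-75)*(-21) = 6 - 1*1575 = 6 - 1575 = -1569)
((20896 + g) + X)/(46755 - 41933) = ((20896 - 114) - 1569)/(46755 - 41933) = (20782 - 1569)/4822 = 19213*(1/4822) = 19213/4822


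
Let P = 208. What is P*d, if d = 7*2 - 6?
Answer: 1664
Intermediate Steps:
d = 8 (d = 14 - 6 = 8)
P*d = 208*8 = 1664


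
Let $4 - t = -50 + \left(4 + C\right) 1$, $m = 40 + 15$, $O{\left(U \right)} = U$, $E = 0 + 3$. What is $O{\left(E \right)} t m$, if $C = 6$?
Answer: $7260$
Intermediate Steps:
$E = 3$
$m = 55$
$t = 44$ ($t = 4 - \left(-50 + \left(4 + 6\right) 1\right) = 4 - \left(-50 + 10 \cdot 1\right) = 4 - \left(-50 + 10\right) = 4 - -40 = 4 + 40 = 44$)
$O{\left(E \right)} t m = 3 \cdot 44 \cdot 55 = 132 \cdot 55 = 7260$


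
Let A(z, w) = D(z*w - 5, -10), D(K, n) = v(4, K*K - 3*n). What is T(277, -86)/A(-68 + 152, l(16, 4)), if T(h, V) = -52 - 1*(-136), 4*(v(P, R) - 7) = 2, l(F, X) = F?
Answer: 56/5 ≈ 11.200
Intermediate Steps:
v(P, R) = 15/2 (v(P, R) = 7 + (1/4)*2 = 7 + 1/2 = 15/2)
D(K, n) = 15/2
A(z, w) = 15/2
T(h, V) = 84 (T(h, V) = -52 + 136 = 84)
T(277, -86)/A(-68 + 152, l(16, 4)) = 84/(15/2) = 84*(2/15) = 56/5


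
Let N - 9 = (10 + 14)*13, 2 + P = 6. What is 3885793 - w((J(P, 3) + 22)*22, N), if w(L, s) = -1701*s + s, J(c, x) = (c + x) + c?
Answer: 4431493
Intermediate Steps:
P = 4 (P = -2 + 6 = 4)
J(c, x) = x + 2*c
N = 321 (N = 9 + (10 + 14)*13 = 9 + 24*13 = 9 + 312 = 321)
w(L, s) = -1700*s
3885793 - w((J(P, 3) + 22)*22, N) = 3885793 - (-1700)*321 = 3885793 - 1*(-545700) = 3885793 + 545700 = 4431493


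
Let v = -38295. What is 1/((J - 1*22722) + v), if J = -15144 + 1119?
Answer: -1/75042 ≈ -1.3326e-5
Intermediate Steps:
J = -14025
1/((J - 1*22722) + v) = 1/((-14025 - 1*22722) - 38295) = 1/((-14025 - 22722) - 38295) = 1/(-36747 - 38295) = 1/(-75042) = -1/75042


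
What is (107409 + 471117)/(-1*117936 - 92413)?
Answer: -578526/210349 ≈ -2.7503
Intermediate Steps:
(107409 + 471117)/(-1*117936 - 92413) = 578526/(-117936 - 92413) = 578526/(-210349) = 578526*(-1/210349) = -578526/210349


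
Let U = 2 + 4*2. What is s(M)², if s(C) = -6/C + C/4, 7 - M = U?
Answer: 25/16 ≈ 1.5625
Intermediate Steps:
U = 10 (U = 2 + 8 = 10)
M = -3 (M = 7 - 1*10 = 7 - 10 = -3)
s(C) = -6/C + C/4 (s(C) = -6/C + C*(¼) = -6/C + C/4)
s(M)² = (-6/(-3) + (¼)*(-3))² = (-6*(-⅓) - ¾)² = (2 - ¾)² = (5/4)² = 25/16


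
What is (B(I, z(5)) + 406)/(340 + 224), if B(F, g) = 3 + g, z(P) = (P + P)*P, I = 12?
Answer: 153/188 ≈ 0.81383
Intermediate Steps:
z(P) = 2*P² (z(P) = (2*P)*P = 2*P²)
(B(I, z(5)) + 406)/(340 + 224) = ((3 + 2*5²) + 406)/(340 + 224) = ((3 + 2*25) + 406)/564 = ((3 + 50) + 406)*(1/564) = (53 + 406)*(1/564) = 459*(1/564) = 153/188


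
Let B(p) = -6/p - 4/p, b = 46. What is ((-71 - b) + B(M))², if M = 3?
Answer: 130321/9 ≈ 14480.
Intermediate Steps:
B(p) = -10/p
((-71 - b) + B(M))² = ((-71 - 1*46) - 10/3)² = ((-71 - 46) - 10*⅓)² = (-117 - 10/3)² = (-361/3)² = 130321/9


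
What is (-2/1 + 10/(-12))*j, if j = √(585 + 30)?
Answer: -17*√615/6 ≈ -70.264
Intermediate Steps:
j = √615 ≈ 24.799
(-2/1 + 10/(-12))*j = (-2/1 + 10/(-12))*√615 = (-2*1 + 10*(-1/12))*√615 = (-2 - ⅚)*√615 = -17*√615/6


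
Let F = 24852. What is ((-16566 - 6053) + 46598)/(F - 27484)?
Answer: -23979/2632 ≈ -9.1106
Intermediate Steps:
((-16566 - 6053) + 46598)/(F - 27484) = ((-16566 - 6053) + 46598)/(24852 - 27484) = (-22619 + 46598)/(-2632) = 23979*(-1/2632) = -23979/2632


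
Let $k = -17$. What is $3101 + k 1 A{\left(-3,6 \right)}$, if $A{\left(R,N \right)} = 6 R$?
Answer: $3407$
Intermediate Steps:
$3101 + k 1 A{\left(-3,6 \right)} = 3101 + \left(-17\right) 1 \cdot 6 \left(-3\right) = 3101 - -306 = 3101 + 306 = 3407$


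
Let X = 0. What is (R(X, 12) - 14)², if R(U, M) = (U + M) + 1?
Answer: 1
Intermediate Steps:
R(U, M) = 1 + M + U (R(U, M) = (M + U) + 1 = 1 + M + U)
(R(X, 12) - 14)² = ((1 + 12 + 0) - 14)² = (13 - 14)² = (-1)² = 1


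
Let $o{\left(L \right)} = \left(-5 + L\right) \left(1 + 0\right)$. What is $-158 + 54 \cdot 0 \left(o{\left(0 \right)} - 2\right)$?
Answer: $-158$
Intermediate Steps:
$o{\left(L \right)} = -5 + L$ ($o{\left(L \right)} = \left(-5 + L\right) 1 = -5 + L$)
$-158 + 54 \cdot 0 \left(o{\left(0 \right)} - 2\right) = -158 + 54 \cdot 0 \left(\left(-5 + 0\right) - 2\right) = -158 + 54 \cdot 0 \left(-5 - 2\right) = -158 + 54 \cdot 0 \left(-7\right) = -158 + 54 \cdot 0 = -158 + 0 = -158$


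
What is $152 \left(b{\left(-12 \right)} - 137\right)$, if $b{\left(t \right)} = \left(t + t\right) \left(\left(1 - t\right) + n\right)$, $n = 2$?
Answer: $-75544$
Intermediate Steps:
$b{\left(t \right)} = 2 t \left(3 - t\right)$ ($b{\left(t \right)} = \left(t + t\right) \left(\left(1 - t\right) + 2\right) = 2 t \left(3 - t\right)$)
$152 \left(b{\left(-12 \right)} - 137\right) = 152 \left(2 \left(-12\right) \left(3 - -12\right) - 137\right) = 152 \left(2 \left(-12\right) \left(3 + 12\right) - 137\right) = 152 \left(2 \left(-12\right) 15 - 137\right) = 152 \left(-360 - 137\right) = 152 \left(-497\right) = -75544$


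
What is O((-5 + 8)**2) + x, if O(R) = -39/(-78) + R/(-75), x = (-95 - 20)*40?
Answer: -229981/50 ≈ -4599.6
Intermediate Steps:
x = -4600 (x = -115*40 = -4600)
O(R) = 1/2 - R/75 (O(R) = -39*(-1/78) + R*(-1/75) = 1/2 - R/75)
O((-5 + 8)**2) + x = (1/2 - (-5 + 8)**2/75) - 4600 = (1/2 - 1/75*3**2) - 4600 = (1/2 - 1/75*9) - 4600 = (1/2 - 3/25) - 4600 = 19/50 - 4600 = -229981/50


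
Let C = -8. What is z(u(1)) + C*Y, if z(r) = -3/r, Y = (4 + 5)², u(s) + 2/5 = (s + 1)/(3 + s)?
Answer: -678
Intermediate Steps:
u(s) = -⅖ + (1 + s)/(3 + s) (u(s) = -⅖ + (s + 1)/(3 + s) = -⅖ + (1 + s)/(3 + s))
Y = 81 (Y = 9² = 81)
z(u(1)) + C*Y = -3*5*(3 + 1)/(-1 + 3*1) - 8*81 = -3*20/(-1 + 3) - 648 = -3/((⅕)*(¼)*2) - 648 = -3/⅒ - 648 = -3*10 - 648 = -30 - 648 = -678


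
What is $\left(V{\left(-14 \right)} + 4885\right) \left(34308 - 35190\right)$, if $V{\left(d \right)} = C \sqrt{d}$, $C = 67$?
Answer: $-4308570 - 59094 i \sqrt{14} \approx -4.3086 \cdot 10^{6} - 2.2111 \cdot 10^{5} i$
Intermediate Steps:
$V{\left(d \right)} = 67 \sqrt{d}$
$\left(V{\left(-14 \right)} + 4885\right) \left(34308 - 35190\right) = \left(67 \sqrt{-14} + 4885\right) \left(34308 - 35190\right) = \left(67 i \sqrt{14} + 4885\right) \left(-882\right) = \left(4885 + 67 i \sqrt{14}\right) \left(-882\right) = -4308570 - 59094 i \sqrt{14}$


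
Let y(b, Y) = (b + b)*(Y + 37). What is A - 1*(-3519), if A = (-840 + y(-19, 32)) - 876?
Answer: -819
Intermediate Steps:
y(b, Y) = 2*b*(37 + Y) (y(b, Y) = (2*b)*(37 + Y) = 2*b*(37 + Y))
A = -4338 (A = (-840 + 2*(-19)*(37 + 32)) - 876 = (-840 + 2*(-19)*69) - 876 = (-840 - 2622) - 876 = -3462 - 876 = -4338)
A - 1*(-3519) = -4338 - 1*(-3519) = -4338 + 3519 = -819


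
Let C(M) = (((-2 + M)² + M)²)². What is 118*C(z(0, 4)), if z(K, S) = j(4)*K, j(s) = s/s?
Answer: 30208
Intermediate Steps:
j(s) = 1
z(K, S) = K (z(K, S) = 1*K = K)
C(M) = (M + (-2 + M)²)⁴ (C(M) = ((M + (-2 + M)²)²)² = (M + (-2 + M)²)⁴)
118*C(z(0, 4)) = 118*(0 + (-2 + 0)²)⁴ = 118*(0 + (-2)²)⁴ = 118*(0 + 4)⁴ = 118*4⁴ = 118*256 = 30208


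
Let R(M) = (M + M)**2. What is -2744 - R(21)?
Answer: -4508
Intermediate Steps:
R(M) = 4*M**2 (R(M) = (2*M)**2 = 4*M**2)
-2744 - R(21) = -2744 - 4*21**2 = -2744 - 4*441 = -2744 - 1*1764 = -2744 - 1764 = -4508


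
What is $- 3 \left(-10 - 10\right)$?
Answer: $60$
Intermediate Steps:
$- 3 \left(-10 - 10\right) = \left(-3\right) \left(-20\right) = 60$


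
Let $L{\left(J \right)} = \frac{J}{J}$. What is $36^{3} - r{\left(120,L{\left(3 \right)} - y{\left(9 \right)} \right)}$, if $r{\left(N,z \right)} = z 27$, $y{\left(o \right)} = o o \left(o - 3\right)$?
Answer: $59751$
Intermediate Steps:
$L{\left(J \right)} = 1$
$y{\left(o \right)} = o^{2} \left(-3 + o\right)$ ($y{\left(o \right)} = o o \left(-3 + o\right) = o^{2} \left(-3 + o\right)$)
$r{\left(N,z \right)} = 27 z$
$36^{3} - r{\left(120,L{\left(3 \right)} - y{\left(9 \right)} \right)} = 36^{3} - 27 \left(1 - 9^{2} \left(-3 + 9\right)\right) = 46656 - 27 \left(1 - 81 \cdot 6\right) = 46656 - 27 \left(1 - 486\right) = 46656 - 27 \left(-485\right) = 46656 - -13095 = 46656 + 13095 = 59751$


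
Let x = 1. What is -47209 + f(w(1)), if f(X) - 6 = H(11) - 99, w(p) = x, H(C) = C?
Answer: -47291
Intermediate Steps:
w(p) = 1
f(X) = -82 (f(X) = 6 + (11 - 99) = 6 - 88 = -82)
-47209 + f(w(1)) = -47209 - 82 = -47291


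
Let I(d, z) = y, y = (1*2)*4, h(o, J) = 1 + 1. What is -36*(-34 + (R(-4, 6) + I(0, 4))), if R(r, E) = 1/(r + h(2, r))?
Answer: 954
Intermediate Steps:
h(o, J) = 2
y = 8 (y = 2*4 = 8)
I(d, z) = 8
R(r, E) = 1/(2 + r) (R(r, E) = 1/(r + 2) = 1/(2 + r))
-36*(-34 + (R(-4, 6) + I(0, 4))) = -36*(-34 + (1/(2 - 4) + 8)) = -36*(-34 + (1/(-2) + 8)) = -36*(-34 + (-½ + 8)) = -36*(-34 + 15/2) = -36*(-53/2) = 954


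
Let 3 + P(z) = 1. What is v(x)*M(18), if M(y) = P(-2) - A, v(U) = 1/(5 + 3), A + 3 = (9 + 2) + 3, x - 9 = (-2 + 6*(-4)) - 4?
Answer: -13/8 ≈ -1.6250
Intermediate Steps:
P(z) = -2 (P(z) = -3 + 1 = -2)
x = -21 (x = 9 + ((-2 + 6*(-4)) - 4) = 9 + ((-2 - 24) - 4) = 9 + (-26 - 4) = 9 - 30 = -21)
A = 11 (A = -3 + ((9 + 2) + 3) = -3 + (11 + 3) = -3 + 14 = 11)
v(U) = ⅛ (v(U) = 1/8 = ⅛)
M(y) = -13 (M(y) = -2 - 1*11 = -2 - 11 = -13)
v(x)*M(18) = (⅛)*(-13) = -13/8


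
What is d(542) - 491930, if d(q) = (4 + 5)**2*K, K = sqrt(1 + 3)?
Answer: -491768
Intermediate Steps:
K = 2 (K = sqrt(4) = 2)
d(q) = 162 (d(q) = (4 + 5)**2*2 = 9**2*2 = 81*2 = 162)
d(542) - 491930 = 162 - 491930 = -491768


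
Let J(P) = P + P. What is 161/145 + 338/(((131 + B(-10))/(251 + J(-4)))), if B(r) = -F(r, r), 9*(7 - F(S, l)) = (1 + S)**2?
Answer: 11930843/19285 ≈ 618.66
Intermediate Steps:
J(P) = 2*P
F(S, l) = 7 - (1 + S)**2/9
B(r) = -7 + (1 + r)**2/9 (B(r) = -(7 - (1 + r)**2/9) = -7 + (1 + r)**2/9)
161/145 + 338/(((131 + B(-10))/(251 + J(-4)))) = 161/145 + 338/(((131 + (-7 + (1 - 10)**2/9))/(251 + 2*(-4)))) = 161*(1/145) + 338/(((131 + (-7 + (1/9)*(-9)**2))/(251 - 8))) = 161/145 + 338/(((131 + (-7 + (1/9)*81))/243)) = 161/145 + 338/(((131 + (-7 + 9))*(1/243))) = 161/145 + 338/(((131 + 2)*(1/243))) = 161/145 + 338/((133*(1/243))) = 161/145 + 338/(133/243) = 161/145 + 338*(243/133) = 161/145 + 82134/133 = 11930843/19285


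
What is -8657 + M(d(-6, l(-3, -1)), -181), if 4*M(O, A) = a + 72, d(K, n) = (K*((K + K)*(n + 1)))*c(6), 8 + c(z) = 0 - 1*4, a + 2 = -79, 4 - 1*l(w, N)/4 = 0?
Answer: -34637/4 ≈ -8659.3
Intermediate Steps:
l(w, N) = 16 (l(w, N) = 16 - 4*0 = 16 + 0 = 16)
a = -81 (a = -2 - 79 = -81)
c(z) = -12 (c(z) = -8 + (0 - 1*4) = -8 + (0 - 4) = -8 - 4 = -12)
d(K, n) = -24*K²*(1 + n) (d(K, n) = (K*((K + K)*(n + 1)))*(-12) = (K*((2*K)*(1 + n)))*(-12) = (K*(2*K*(1 + n)))*(-12) = (2*K²*(1 + n))*(-12) = -24*K²*(1 + n))
M(O, A) = -9/4 (M(O, A) = (-81 + 72)/4 = (¼)*(-9) = -9/4)
-8657 + M(d(-6, l(-3, -1)), -181) = -8657 - 9/4 = -34637/4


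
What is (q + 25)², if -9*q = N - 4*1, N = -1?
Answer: 52900/81 ≈ 653.09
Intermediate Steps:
q = 5/9 (q = -(-1 - 4*1)/9 = -(-1 - 4)/9 = -⅑*(-5) = 5/9 ≈ 0.55556)
(q + 25)² = (5/9 + 25)² = (230/9)² = 52900/81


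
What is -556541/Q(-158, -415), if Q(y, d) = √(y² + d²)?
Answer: -556541*√197189/197189 ≈ -1253.3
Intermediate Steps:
Q(y, d) = √(d² + y²)
-556541/Q(-158, -415) = -556541/√((-415)² + (-158)²) = -556541/√(172225 + 24964) = -556541*√197189/197189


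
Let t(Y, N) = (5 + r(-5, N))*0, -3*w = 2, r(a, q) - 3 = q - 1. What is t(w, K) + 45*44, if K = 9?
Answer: 1980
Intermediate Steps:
r(a, q) = 2 + q (r(a, q) = 3 + (q - 1) = 3 + (-1 + q) = 2 + q)
w = -2/3 (w = -1/3*2 = -2/3 ≈ -0.66667)
t(Y, N) = 0 (t(Y, N) = (5 + (2 + N))*0 = (7 + N)*0 = 0)
t(w, K) + 45*44 = 0 + 45*44 = 0 + 1980 = 1980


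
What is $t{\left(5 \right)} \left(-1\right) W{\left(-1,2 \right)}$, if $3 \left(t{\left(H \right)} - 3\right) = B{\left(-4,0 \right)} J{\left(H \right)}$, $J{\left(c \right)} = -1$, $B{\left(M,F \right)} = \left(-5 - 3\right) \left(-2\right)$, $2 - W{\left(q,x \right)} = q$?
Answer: $7$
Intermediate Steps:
$W{\left(q,x \right)} = 2 - q$
$B{\left(M,F \right)} = 16$ ($B{\left(M,F \right)} = \left(-8\right) \left(-2\right) = 16$)
$t{\left(H \right)} = - \frac{7}{3}$ ($t{\left(H \right)} = 3 + \frac{16 \left(-1\right)}{3} = 3 + \frac{1}{3} \left(-16\right) = 3 - \frac{16}{3} = - \frac{7}{3}$)
$t{\left(5 \right)} \left(-1\right) W{\left(-1,2 \right)} = \left(- \frac{7}{3}\right) \left(-1\right) \left(2 - -1\right) = \frac{7 \left(2 + 1\right)}{3} = \frac{7}{3} \cdot 3 = 7$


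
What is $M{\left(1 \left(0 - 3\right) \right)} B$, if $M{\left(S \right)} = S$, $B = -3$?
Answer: $9$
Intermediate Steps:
$M{\left(1 \left(0 - 3\right) \right)} B = 1 \left(0 - 3\right) \left(-3\right) = 1 \left(-3\right) \left(-3\right) = \left(-3\right) \left(-3\right) = 9$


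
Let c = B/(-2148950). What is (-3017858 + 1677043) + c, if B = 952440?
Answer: -288134534669/214895 ≈ -1.3408e+6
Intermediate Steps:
c = -95244/214895 (c = 952440/(-2148950) = 952440*(-1/2148950) = -95244/214895 ≈ -0.44321)
(-3017858 + 1677043) + c = (-3017858 + 1677043) - 95244/214895 = -1340815 - 95244/214895 = -288134534669/214895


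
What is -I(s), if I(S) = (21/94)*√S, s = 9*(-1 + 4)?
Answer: -63*√3/94 ≈ -1.1608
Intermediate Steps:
s = 27 (s = 9*3 = 27)
I(S) = 21*√S/94 (I(S) = (21*(1/94))*√S = 21*√S/94)
-I(s) = -21*√27/94 = -21*3*√3/94 = -63*√3/94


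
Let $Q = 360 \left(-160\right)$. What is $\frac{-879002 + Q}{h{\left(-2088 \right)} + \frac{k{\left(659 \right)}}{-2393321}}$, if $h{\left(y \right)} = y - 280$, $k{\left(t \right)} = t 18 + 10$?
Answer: $\frac{3021009751}{7638000} \approx 395.52$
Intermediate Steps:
$Q = -57600$
$k{\left(t \right)} = 10 + 18 t$ ($k{\left(t \right)} = 18 t + 10 = 10 + 18 t$)
$h{\left(y \right)} = -280 + y$
$\frac{-879002 + Q}{h{\left(-2088 \right)} + \frac{k{\left(659 \right)}}{-2393321}} = \frac{-879002 - 57600}{\left(-280 - 2088\right) + \frac{10 + 18 \cdot 659}{-2393321}} = - \frac{936602}{-2368 + \left(10 + 11862\right) \left(- \frac{1}{2393321}\right)} = - \frac{936602}{-2368 + 11872 \left(- \frac{1}{2393321}\right)} = - \frac{936602}{-2368 - \frac{32}{6451}} = - \frac{936602}{- \frac{15276000}{6451}} = \left(-936602\right) \left(- \frac{6451}{15276000}\right) = \frac{3021009751}{7638000}$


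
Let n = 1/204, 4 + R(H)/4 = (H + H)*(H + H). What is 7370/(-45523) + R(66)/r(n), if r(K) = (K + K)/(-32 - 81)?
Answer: -36560963476010/45523 ≈ -8.0313e+8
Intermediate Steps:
R(H) = -16 + 16*H² (R(H) = -16 + 4*((H + H)*(H + H)) = -16 + 4*((2*H)*(2*H)) = -16 + 4*(4*H²) = -16 + 16*H²)
n = 1/204 ≈ 0.0049020
r(K) = -2*K/113 (r(K) = (2*K)/(-113) = (2*K)*(-1/113) = -2*K/113)
7370/(-45523) + R(66)/r(n) = 7370/(-45523) + (-16 + 16*66²)/((-2/113*1/204)) = 7370*(-1/45523) + (-16 + 16*4356)/(-1/11526) = -7370/45523 + (-16 + 69696)*(-11526) = -7370/45523 + 69680*(-11526) = -7370/45523 - 803131680 = -36560963476010/45523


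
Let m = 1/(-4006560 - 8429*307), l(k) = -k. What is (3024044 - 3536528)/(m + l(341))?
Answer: 120694795689/80308703 ≈ 1502.9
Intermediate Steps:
m = -1/6594263 (m = 1/(-4006560 - 2587703) = 1/(-6594263) = -1/6594263 ≈ -1.5165e-7)
(3024044 - 3536528)/(m + l(341)) = (3024044 - 3536528)/(-1/6594263 - 1*341) = -512484/(-1/6594263 - 341) = -512484/(-2248643684/6594263) = -512484*(-6594263/2248643684) = 120694795689/80308703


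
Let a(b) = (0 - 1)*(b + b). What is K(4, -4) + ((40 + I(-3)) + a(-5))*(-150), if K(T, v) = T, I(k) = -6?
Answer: -6596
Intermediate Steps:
a(b) = -2*b
K(4, -4) + ((40 + I(-3)) + a(-5))*(-150) = 4 + ((40 - 6) - 2*(-5))*(-150) = 4 + (34 + 10)*(-150) = 4 + 44*(-150) = 4 - 6600 = -6596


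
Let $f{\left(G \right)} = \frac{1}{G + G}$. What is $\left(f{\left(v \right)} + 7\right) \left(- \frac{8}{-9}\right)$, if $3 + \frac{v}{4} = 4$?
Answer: $\frac{19}{3} \approx 6.3333$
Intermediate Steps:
$v = 4$ ($v = -12 + 4 \cdot 4 = -12 + 16 = 4$)
$f{\left(G \right)} = \frac{1}{2 G}$
$\left(f{\left(v \right)} + 7\right) \left(- \frac{8}{-9}\right) = \left(\frac{1}{2 \cdot 4} + 7\right) \left(- \frac{8}{-9}\right) = \left(\frac{1}{2} \cdot \frac{1}{4} + 7\right) \left(\left(-8\right) \left(- \frac{1}{9}\right)\right) = \left(\frac{1}{8} + 7\right) \frac{8}{9} = \frac{57}{8} \cdot \frac{8}{9} = \frac{19}{3}$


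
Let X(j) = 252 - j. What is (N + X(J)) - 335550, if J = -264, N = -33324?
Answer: -368358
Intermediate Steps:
(N + X(J)) - 335550 = (-33324 + (252 - 1*(-264))) - 335550 = (-33324 + (252 + 264)) - 335550 = (-33324 + 516) - 335550 = -32808 - 335550 = -368358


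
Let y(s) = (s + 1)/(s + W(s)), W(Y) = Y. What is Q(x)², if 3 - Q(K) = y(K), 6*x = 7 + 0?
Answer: 841/196 ≈ 4.2908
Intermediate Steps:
x = 7/6 (x = (7 + 0)/6 = (⅙)*7 = 7/6 ≈ 1.1667)
y(s) = (1 + s)/(2*s) (y(s) = (s + 1)/(s + s) = (1 + s)/((2*s)) = (1 + s)*(1/(2*s)) = (1 + s)/(2*s))
Q(K) = 3 - (1 + K)/(2*K)
Q(x)² = ((-1 + 5*(7/6))/(2*(7/6)))² = ((½)*(6/7)*(-1 + 35/6))² = ((½)*(6/7)*(29/6))² = (29/14)² = 841/196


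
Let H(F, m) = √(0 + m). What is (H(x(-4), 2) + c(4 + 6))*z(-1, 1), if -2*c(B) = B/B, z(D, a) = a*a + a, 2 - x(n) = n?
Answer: -1 + 2*√2 ≈ 1.8284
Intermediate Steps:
x(n) = 2 - n
H(F, m) = √m
z(D, a) = a + a² (z(D, a) = a² + a = a + a²)
c(B) = -½ (c(B) = -B/(2*B) = -½*1 = -½)
(H(x(-4), 2) + c(4 + 6))*z(-1, 1) = (√2 - ½)*(1*(1 + 1)) = (-½ + √2)*(1*2) = (-½ + √2)*2 = -1 + 2*√2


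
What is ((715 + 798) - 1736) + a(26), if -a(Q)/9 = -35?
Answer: 92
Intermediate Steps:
a(Q) = 315 (a(Q) = -9*(-35) = 315)
((715 + 798) - 1736) + a(26) = ((715 + 798) - 1736) + 315 = (1513 - 1736) + 315 = -223 + 315 = 92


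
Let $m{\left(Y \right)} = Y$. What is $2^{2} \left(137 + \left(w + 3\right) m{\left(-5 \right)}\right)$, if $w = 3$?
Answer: $428$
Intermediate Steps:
$2^{2} \left(137 + \left(w + 3\right) m{\left(-5 \right)}\right) = 2^{2} \left(137 + \left(3 + 3\right) \left(-5\right)\right) = 4 \left(137 + 6 \left(-5\right)\right) = 4 \left(137 - 30\right) = 4 \cdot 107 = 428$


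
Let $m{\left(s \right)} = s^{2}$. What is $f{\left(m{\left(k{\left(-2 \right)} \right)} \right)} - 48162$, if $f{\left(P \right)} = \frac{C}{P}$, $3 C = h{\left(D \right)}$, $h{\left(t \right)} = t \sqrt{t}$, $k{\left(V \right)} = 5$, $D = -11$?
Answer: $-48162 - \frac{11 i \sqrt{11}}{75} \approx -48162.0 - 0.48644 i$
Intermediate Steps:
$h{\left(t \right)} = t^{\frac{3}{2}}$
$C = - \frac{11 i \sqrt{11}}{3}$ ($C = \frac{\left(-11\right)^{\frac{3}{2}}}{3} = \frac{\left(-11\right) i \sqrt{11}}{3} = - \frac{11 i \sqrt{11}}{3} \approx - 12.161 i$)
$f{\left(P \right)} = - \frac{11 i \sqrt{11}}{3 P}$ ($f{\left(P \right)} = \frac{\left(- \frac{11}{3}\right) i \sqrt{11}}{P} = - \frac{11 i \sqrt{11}}{3 P}$)
$f{\left(m{\left(k{\left(-2 \right)} \right)} \right)} - 48162 = - \frac{11 i \sqrt{11}}{3 \cdot 5^{2}} - 48162 = - \frac{11 i \sqrt{11}}{3 \cdot 25} - 48162 = \left(- \frac{11}{3}\right) i \sqrt{11} \cdot \frac{1}{25} - 48162 = - \frac{11 i \sqrt{11}}{75} - 48162 = -48162 - \frac{11 i \sqrt{11}}{75}$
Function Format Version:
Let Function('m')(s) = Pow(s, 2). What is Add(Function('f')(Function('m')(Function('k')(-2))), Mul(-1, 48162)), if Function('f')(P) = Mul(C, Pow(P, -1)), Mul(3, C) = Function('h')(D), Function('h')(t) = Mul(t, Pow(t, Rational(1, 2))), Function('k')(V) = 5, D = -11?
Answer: Add(-48162, Mul(Rational(-11, 75), I, Pow(11, Rational(1, 2)))) ≈ Add(-48162., Mul(-0.48644, I))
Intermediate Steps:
Function('h')(t) = Pow(t, Rational(3, 2))
C = Mul(Rational(-11, 3), I, Pow(11, Rational(1, 2))) (C = Mul(Rational(1, 3), Pow(-11, Rational(3, 2))) = Mul(Rational(1, 3), Mul(-11, I, Pow(11, Rational(1, 2)))) = Mul(Rational(-11, 3), I, Pow(11, Rational(1, 2))) ≈ Mul(-12.161, I))
Function('f')(P) = Mul(Rational(-11, 3), I, Pow(11, Rational(1, 2)), Pow(P, -1)) (Function('f')(P) = Mul(Mul(Rational(-11, 3), I, Pow(11, Rational(1, 2))), Pow(P, -1)) = Mul(Rational(-11, 3), I, Pow(11, Rational(1, 2)), Pow(P, -1)))
Add(Function('f')(Function('m')(Function('k')(-2))), Mul(-1, 48162)) = Add(Mul(Rational(-11, 3), I, Pow(11, Rational(1, 2)), Pow(Pow(5, 2), -1)), Mul(-1, 48162)) = Add(Mul(Rational(-11, 3), I, Pow(11, Rational(1, 2)), Pow(25, -1)), -48162) = Add(Mul(Rational(-11, 3), I, Pow(11, Rational(1, 2)), Rational(1, 25)), -48162) = Add(Mul(Rational(-11, 75), I, Pow(11, Rational(1, 2))), -48162) = Add(-48162, Mul(Rational(-11, 75), I, Pow(11, Rational(1, 2))))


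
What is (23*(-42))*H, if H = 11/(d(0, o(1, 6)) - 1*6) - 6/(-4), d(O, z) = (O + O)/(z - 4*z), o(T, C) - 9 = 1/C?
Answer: 322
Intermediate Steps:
o(T, C) = 9 + 1/C
d(O, z) = -2*O/(3*z) (d(O, z) = (2*O)/((-3*z)) = (2*O)*(-1/(3*z)) = -2*O/(3*z))
H = -⅓ (H = 11/(-⅔*0/(9 + 1/6) - 1*6) - 6/(-4) = 11/(-⅔*0/(9 + ⅙) - 6) - 6*(-¼) = 11/(-⅔*0/55/6 - 6) + 3/2 = 11/(-⅔*0*6/55 - 6) + 3/2 = 11/(0 - 6) + 3/2 = 11/(-6) + 3/2 = 11*(-⅙) + 3/2 = -11/6 + 3/2 = -⅓ ≈ -0.33333)
(23*(-42))*H = (23*(-42))*(-⅓) = -966*(-⅓) = 322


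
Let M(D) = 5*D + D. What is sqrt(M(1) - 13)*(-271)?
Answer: -271*I*sqrt(7) ≈ -717.0*I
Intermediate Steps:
M(D) = 6*D
sqrt(M(1) - 13)*(-271) = sqrt(6*1 - 13)*(-271) = sqrt(6 - 13)*(-271) = sqrt(-7)*(-271) = (I*sqrt(7))*(-271) = -271*I*sqrt(7)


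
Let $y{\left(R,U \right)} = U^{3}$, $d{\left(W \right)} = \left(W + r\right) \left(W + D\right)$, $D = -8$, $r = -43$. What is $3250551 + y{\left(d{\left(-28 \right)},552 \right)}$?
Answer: $171447159$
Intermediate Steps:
$d{\left(W \right)} = \left(-43 + W\right) \left(-8 + W\right)$ ($d{\left(W \right)} = \left(W - 43\right) \left(W - 8\right) = \left(-43 + W\right) \left(-8 + W\right)$)
$3250551 + y{\left(d{\left(-28 \right)},552 \right)} = 3250551 + 552^{3} = 3250551 + 168196608 = 171447159$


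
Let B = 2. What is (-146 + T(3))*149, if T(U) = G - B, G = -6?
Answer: -22946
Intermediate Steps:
T(U) = -8 (T(U) = -6 - 1*2 = -6 - 2 = -8)
(-146 + T(3))*149 = (-146 - 8)*149 = -154*149 = -22946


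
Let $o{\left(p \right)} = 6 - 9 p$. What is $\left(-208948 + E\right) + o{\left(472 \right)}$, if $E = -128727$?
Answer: $-341917$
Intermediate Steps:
$\left(-208948 + E\right) + o{\left(472 \right)} = \left(-208948 - 128727\right) + \left(6 - 4248\right) = -337675 + \left(6 - 4248\right) = -337675 - 4242 = -341917$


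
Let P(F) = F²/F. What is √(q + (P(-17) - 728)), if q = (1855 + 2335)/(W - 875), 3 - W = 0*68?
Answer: I*√35633735/218 ≈ 27.383*I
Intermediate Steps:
W = 3 (W = 3 - 0*68 = 3 - 1*0 = 3 + 0 = 3)
P(F) = F
q = -2095/436 (q = (1855 + 2335)/(3 - 875) = 4190/(-872) = 4190*(-1/872) = -2095/436 ≈ -4.8050)
√(q + (P(-17) - 728)) = √(-2095/436 + (-17 - 728)) = √(-2095/436 - 745) = √(-326915/436) = I*√35633735/218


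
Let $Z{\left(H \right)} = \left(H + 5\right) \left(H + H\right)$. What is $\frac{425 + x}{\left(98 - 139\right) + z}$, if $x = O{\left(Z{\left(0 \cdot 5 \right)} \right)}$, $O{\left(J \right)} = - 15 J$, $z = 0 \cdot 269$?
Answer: $- \frac{425}{41} \approx -10.366$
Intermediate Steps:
$z = 0$
$Z{\left(H \right)} = 2 H \left(5 + H\right)$ ($Z{\left(H \right)} = \left(5 + H\right) 2 H = 2 H \left(5 + H\right)$)
$x = 0$ ($x = - 15 \cdot 2 \cdot 0 \cdot 5 \left(5 + 0 \cdot 5\right) = - 15 \cdot 2 \cdot 0 \left(5 + 0\right) = - 15 \cdot 2 \cdot 0 \cdot 5 = \left(-15\right) 0 = 0$)
$\frac{425 + x}{\left(98 - 139\right) + z} = \frac{425 + 0}{\left(98 - 139\right) + 0} = \frac{425}{-41 + 0} = \frac{425}{-41} = 425 \left(- \frac{1}{41}\right) = - \frac{425}{41}$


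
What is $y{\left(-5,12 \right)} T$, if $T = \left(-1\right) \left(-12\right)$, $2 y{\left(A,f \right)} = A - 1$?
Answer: $-36$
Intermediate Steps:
$y{\left(A,f \right)} = - \frac{1}{2} + \frac{A}{2}$ ($y{\left(A,f \right)} = \frac{A - 1}{2} = \frac{-1 + A}{2} = - \frac{1}{2} + \frac{A}{2}$)
$T = 12$
$y{\left(-5,12 \right)} T = \left(- \frac{1}{2} + \frac{1}{2} \left(-5\right)\right) 12 = \left(- \frac{1}{2} - \frac{5}{2}\right) 12 = \left(-3\right) 12 = -36$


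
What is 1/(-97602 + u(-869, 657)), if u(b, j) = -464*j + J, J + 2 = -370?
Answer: -1/402822 ≈ -2.4825e-6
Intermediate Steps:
J = -372 (J = -2 - 370 = -372)
u(b, j) = -372 - 464*j (u(b, j) = -464*j - 372 = -372 - 464*j)
1/(-97602 + u(-869, 657)) = 1/(-97602 + (-372 - 464*657)) = 1/(-97602 + (-372 - 304848)) = 1/(-97602 - 305220) = 1/(-402822) = -1/402822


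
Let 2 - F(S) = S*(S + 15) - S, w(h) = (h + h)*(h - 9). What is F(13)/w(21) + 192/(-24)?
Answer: -4381/504 ≈ -8.6925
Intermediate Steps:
w(h) = 2*h*(-9 + h) (w(h) = (2*h)*(-9 + h) = 2*h*(-9 + h))
F(S) = 2 + S - S*(15 + S) (F(S) = 2 - (S*(S + 15) - S) = 2 - (S*(15 + S) - S) = 2 - (-S + S*(15 + S)) = 2 + (S - S*(15 + S)) = 2 + S - S*(15 + S))
F(13)/w(21) + 192/(-24) = (2 - 1*13² - 14*13)/((2*21*(-9 + 21))) + 192/(-24) = (2 - 1*169 - 182)/((2*21*12)) + 192*(-1/24) = (2 - 169 - 182)/504 - 8 = -349*1/504 - 8 = -349/504 - 8 = -4381/504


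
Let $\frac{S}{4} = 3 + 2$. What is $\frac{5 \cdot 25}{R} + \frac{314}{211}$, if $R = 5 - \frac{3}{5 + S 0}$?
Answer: $\frac{138783}{4642} \approx 29.897$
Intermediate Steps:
$S = 20$ ($S = 4 \left(3 + 2\right) = 4 \cdot 5 = 20$)
$R = \frac{22}{5}$ ($R = 5 - \frac{3}{5 + 20 \cdot 0} = 5 - \frac{3}{5 + 0} = 5 - \frac{3}{5} = \frac{22}{5} \approx 4.4$)
$\frac{5 \cdot 25}{R} + \frac{314}{211} = \frac{5 \cdot 25}{\frac{22}{5}} + \frac{314}{211} = 125 \cdot \frac{5}{22} + 314 \cdot \frac{1}{211} = \frac{625}{22} + \frac{314}{211} = \frac{138783}{4642}$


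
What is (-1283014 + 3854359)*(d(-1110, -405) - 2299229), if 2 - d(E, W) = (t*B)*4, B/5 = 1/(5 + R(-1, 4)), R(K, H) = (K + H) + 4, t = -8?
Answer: -5912071565715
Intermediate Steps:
R(K, H) = 4 + H + K (R(K, H) = (H + K) + 4 = 4 + H + K)
B = 5/12 (B = 5/(5 + (4 + 4 - 1)) = 5/(5 + 7) = 5/12 ≈ 0.41667)
d(E, W) = 46/3 (d(E, W) = 2 - (-8*5/12)*4 = 2 - (-10)*4/3 = 2 - 1*(-40/3) = 2 + 40/3 = 46/3)
(-1283014 + 3854359)*(d(-1110, -405) - 2299229) = (-1283014 + 3854359)*(46/3 - 2299229) = 2571345*(-6897641/3) = -5912071565715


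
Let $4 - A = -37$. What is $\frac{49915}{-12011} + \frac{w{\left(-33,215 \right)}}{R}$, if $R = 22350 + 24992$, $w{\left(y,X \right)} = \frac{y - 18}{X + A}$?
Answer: $- \frac{604948050641}{145567939072} \approx -4.1558$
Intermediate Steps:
$A = 41$ ($A = 4 - -37 = 4 + 37 = 41$)
$w{\left(y,X \right)} = \frac{-18 + y}{41 + X}$ ($w{\left(y,X \right)} = \frac{y - 18}{X + 41} = \frac{-18 + y}{41 + X}$)
$R = 47342$
$\frac{49915}{-12011} + \frac{w{\left(-33,215 \right)}}{R} = \frac{49915}{-12011} + \frac{\frac{1}{41 + 215} \left(-18 - 33\right)}{47342} = 49915 \left(- \frac{1}{12011}\right) + \frac{1}{256} \left(-51\right) \frac{1}{47342} = - \frac{49915}{12011} + \frac{1}{256} \left(-51\right) \frac{1}{47342} = - \frac{49915}{12011} - \frac{51}{12119552} = - \frac{604948050641}{145567939072}$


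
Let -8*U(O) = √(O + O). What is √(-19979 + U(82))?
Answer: √(-79916 - √41)/2 ≈ 141.35*I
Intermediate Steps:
U(O) = -√2*√O/8 (U(O) = -√(O + O)/8 = -√2*√O/8)
√(-19979 + U(82)) = √(-19979 - √2*√82/8) = √(-19979 - √41/4)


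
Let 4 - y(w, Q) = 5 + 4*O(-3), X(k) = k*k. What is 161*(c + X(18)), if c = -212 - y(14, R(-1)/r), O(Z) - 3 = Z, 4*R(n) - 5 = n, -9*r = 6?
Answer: 18193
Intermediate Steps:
r = -⅔ (r = -⅑*6 = -⅔ ≈ -0.66667)
R(n) = 5/4 + n/4
O(Z) = 3 + Z
X(k) = k²
y(w, Q) = -1 (y(w, Q) = 4 - (5 + 4*(3 - 3)) = 4 - (5 + 4*0) = 4 - (5 + 0) = 4 - 1*5 = 4 - 5 = -1)
c = -211 (c = -212 - 1*(-1) = -212 + 1 = -211)
161*(c + X(18)) = 161*(-211 + 18²) = 161*(-211 + 324) = 161*113 = 18193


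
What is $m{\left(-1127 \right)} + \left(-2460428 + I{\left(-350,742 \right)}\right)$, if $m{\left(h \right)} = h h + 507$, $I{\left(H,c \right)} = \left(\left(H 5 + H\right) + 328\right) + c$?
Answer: $-1190822$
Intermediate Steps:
$I{\left(H,c \right)} = 328 + c + 6 H$ ($I{\left(H,c \right)} = \left(\left(5 H + H\right) + 328\right) + c = \left(6 H + 328\right) + c = \left(328 + 6 H\right) + c = 328 + c + 6 H$)
$m{\left(h \right)} = 507 + h^{2}$ ($m{\left(h \right)} = h^{2} + 507 = 507 + h^{2}$)
$m{\left(-1127 \right)} + \left(-2460428 + I{\left(-350,742 \right)}\right) = \left(507 + \left(-1127\right)^{2}\right) + \left(-2460428 + \left(328 + 742 + 6 \left(-350\right)\right)\right) = \left(507 + 1270129\right) + \left(-2460428 + \left(328 + 742 - 2100\right)\right) = 1270636 - 2461458 = -1190822$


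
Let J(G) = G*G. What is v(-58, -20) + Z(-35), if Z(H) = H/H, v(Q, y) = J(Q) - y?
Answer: 3385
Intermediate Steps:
J(G) = G**2
v(Q, y) = Q**2 - y
Z(H) = 1
v(-58, -20) + Z(-35) = ((-58)**2 - 1*(-20)) + 1 = (3364 + 20) + 1 = 3384 + 1 = 3385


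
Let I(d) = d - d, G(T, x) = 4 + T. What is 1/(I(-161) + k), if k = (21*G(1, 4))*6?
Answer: 1/630 ≈ 0.0015873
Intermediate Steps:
I(d) = 0
k = 630 (k = (21*(4 + 1))*6 = (21*5)*6 = 105*6 = 630)
1/(I(-161) + k) = 1/(0 + 630) = 1/630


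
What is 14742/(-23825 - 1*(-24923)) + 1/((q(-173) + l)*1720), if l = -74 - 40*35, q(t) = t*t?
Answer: 40083989461/2985498600 ≈ 13.426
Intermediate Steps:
q(t) = t²
l = -1474 (l = -74 - 1400 = -1474)
14742/(-23825 - 1*(-24923)) + 1/((q(-173) + l)*1720) = 14742/(-23825 - 1*(-24923)) + 1/((-173)² - 1474*1720) = 14742/(-23825 + 24923) + (1/1720)/(29929 - 1474) = 14742/1098 + (1/1720)/28455 = 14742*(1/1098) + (1/28455)*(1/1720) = 819/61 + 1/48942600 = 40083989461/2985498600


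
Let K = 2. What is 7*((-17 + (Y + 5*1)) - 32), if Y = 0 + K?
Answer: -294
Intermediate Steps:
Y = 2 (Y = 0 + 2 = 2)
7*((-17 + (Y + 5*1)) - 32) = 7*((-17 + (2 + 5*1)) - 32) = 7*((-17 + (2 + 5)) - 32) = 7*((-17 + 7) - 32) = 7*(-10 - 32) = 7*(-42) = -294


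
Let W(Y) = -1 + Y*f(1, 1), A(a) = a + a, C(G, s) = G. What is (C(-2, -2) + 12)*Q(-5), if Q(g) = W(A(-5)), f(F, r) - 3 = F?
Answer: -410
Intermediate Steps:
A(a) = 2*a
f(F, r) = 3 + F
W(Y) = -1 + 4*Y (W(Y) = -1 + Y*(3 + 1) = -1 + Y*4 = -1 + 4*Y)
Q(g) = -41 (Q(g) = -1 + 4*(2*(-5)) = -1 + 4*(-10) = -1 - 40 = -41)
(C(-2, -2) + 12)*Q(-5) = (-2 + 12)*(-41) = 10*(-41) = -410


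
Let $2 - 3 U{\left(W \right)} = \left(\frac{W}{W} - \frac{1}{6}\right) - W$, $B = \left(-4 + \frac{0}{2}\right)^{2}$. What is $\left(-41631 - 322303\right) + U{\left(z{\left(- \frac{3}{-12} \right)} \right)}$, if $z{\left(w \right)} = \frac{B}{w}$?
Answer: $- \frac{6550421}{18} \approx -3.6391 \cdot 10^{5}$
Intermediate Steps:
$B = 16$ ($B = \left(-4 + 0 \cdot \frac{1}{2}\right)^{2} = \left(-4 + 0\right)^{2} = \left(-4\right)^{2} = 16$)
$z{\left(w \right)} = \frac{16}{w}$
$U{\left(W \right)} = \frac{7}{18} + \frac{W}{3}$ ($U{\left(W \right)} = \frac{2}{3} - \frac{\left(\frac{W}{W} - \frac{1}{6}\right) - W}{3} = \frac{2}{3} - \frac{\left(1 - \frac{1}{6}\right) - W}{3} = \frac{2}{3} - \frac{\frac{5}{6} - W}{3} = \frac{2}{3} + \left(- \frac{5}{18} + \frac{W}{3}\right) = \frac{7}{18} + \frac{W}{3}$)
$\left(-41631 - 322303\right) + U{\left(z{\left(- \frac{3}{-12} \right)} \right)} = \left(-41631 - 322303\right) + \left(\frac{7}{18} + \frac{16 \frac{1}{\left(-3\right) \frac{1}{-12}}}{3}\right) = -363934 + \left(\frac{7}{18} + \frac{16 \frac{1}{\left(-3\right) \left(- \frac{1}{12}\right)}}{3}\right) = -363934 + \left(\frac{7}{18} + \frac{16 \frac{1}{\frac{1}{4}}}{3}\right) = -363934 + \left(\frac{7}{18} + \frac{16 \cdot 4}{3}\right) = -363934 + \left(\frac{7}{18} + \frac{1}{3} \cdot 64\right) = -363934 + \left(\frac{7}{18} + \frac{64}{3}\right) = -363934 + \frac{391}{18} = - \frac{6550421}{18}$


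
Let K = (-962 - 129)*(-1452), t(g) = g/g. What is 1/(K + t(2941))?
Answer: 1/1584133 ≈ 6.3126e-7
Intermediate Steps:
t(g) = 1
K = 1584132 (K = -1091*(-1452) = 1584132)
1/(K + t(2941)) = 1/(1584132 + 1) = 1/1584133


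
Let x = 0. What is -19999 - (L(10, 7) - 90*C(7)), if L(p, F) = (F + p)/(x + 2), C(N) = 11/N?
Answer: -278125/14 ≈ -19866.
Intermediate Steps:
L(p, F) = F/2 + p/2 (L(p, F) = (F + p)/(0 + 2) = (F + p)/2 = (F + p)*(½) = F/2 + p/2)
-19999 - (L(10, 7) - 90*C(7)) = -19999 - (((½)*7 + (½)*10) - 990/7) = -19999 - ((7/2 + 5) - 990/7) = -19999 - (17/2 - 90*11/7) = -19999 - (17/2 - 990/7) = -19999 - 1*(-1861/14) = -19999 + 1861/14 = -278125/14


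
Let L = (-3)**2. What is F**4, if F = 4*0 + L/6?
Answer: 81/16 ≈ 5.0625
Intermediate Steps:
L = 9
F = 3/2 (F = 4*0 + 9/6 = 0 + (1/6)*9 = 0 + 3/2 = 3/2 ≈ 1.5000)
F**4 = (3/2)**4 = 81/16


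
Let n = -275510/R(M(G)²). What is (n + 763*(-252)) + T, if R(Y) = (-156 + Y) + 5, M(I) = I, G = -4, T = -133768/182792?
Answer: -117360912617/616923 ≈ -1.9024e+5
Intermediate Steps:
T = -16721/22849 (T = -133768*1/182792 = -16721/22849 ≈ -0.73180)
R(Y) = -151 + Y
n = 55102/27 (n = -275510/(-151 + (-4)²) = -275510/(-151 + 16) = -275510/(-135) = -275510*(-1/135) = 55102/27 ≈ 2040.8)
(n + 763*(-252)) + T = (55102/27 + 763*(-252)) - 16721/22849 = (55102/27 - 192276) - 16721/22849 = -5136350/27 - 16721/22849 = -117360912617/616923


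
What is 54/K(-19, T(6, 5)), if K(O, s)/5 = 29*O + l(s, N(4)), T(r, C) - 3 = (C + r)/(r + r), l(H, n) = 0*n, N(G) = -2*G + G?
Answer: -54/2755 ≈ -0.019601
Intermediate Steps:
N(G) = -G
l(H, n) = 0
T(r, C) = 3 + (C + r)/(2*r) (T(r, C) = 3 + (C + r)/(r + r) = 3 + (C + r)/((2*r)) = 3 + (C + r)*(1/(2*r)) = 3 + (C + r)/(2*r))
K(O, s) = 145*O (K(O, s) = 5*(29*O + 0) = 5*(29*O) = 145*O)
54/K(-19, T(6, 5)) = 54/((145*(-19))) = 54/(-2755) = 54*(-1/2755) = -54/2755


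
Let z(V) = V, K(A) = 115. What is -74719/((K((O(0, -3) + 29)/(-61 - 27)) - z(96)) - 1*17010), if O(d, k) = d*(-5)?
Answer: 74719/16991 ≈ 4.3976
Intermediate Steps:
O(d, k) = -5*d
-74719/((K((O(0, -3) + 29)/(-61 - 27)) - z(96)) - 1*17010) = -74719/((115 - 1*96) - 1*17010) = -74719/((115 - 96) - 17010) = -74719/(19 - 17010) = -74719/(-16991) = -74719*(-1/16991) = 74719/16991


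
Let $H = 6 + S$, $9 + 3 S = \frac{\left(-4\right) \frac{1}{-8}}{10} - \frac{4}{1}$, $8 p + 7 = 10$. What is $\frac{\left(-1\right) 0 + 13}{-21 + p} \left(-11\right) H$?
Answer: $\frac{2626}{225} \approx 11.671$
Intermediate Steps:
$p = \frac{3}{8}$ ($p = - \frac{7}{8} + \frac{1}{8} \cdot 10 = - \frac{7}{8} + \frac{5}{4} = \frac{3}{8} \approx 0.375$)
$S = - \frac{259}{60}$ ($S = -3 + \frac{\frac{\left(-4\right) \frac{1}{-8}}{10} - \frac{4}{1}}{3} = -3 + \frac{\left(-4\right) \left(- \frac{1}{8}\right) \frac{1}{10} - 4}{3} = -3 + \frac{\frac{1}{2} \cdot \frac{1}{10} - 4}{3} = -3 + \frac{\frac{1}{20} - 4}{3} = -3 + \frac{1}{3} \left(- \frac{79}{20}\right) = -3 - \frac{79}{60} = - \frac{259}{60} \approx -4.3167$)
$H = \frac{101}{60}$ ($H = 6 - \frac{259}{60} = \frac{101}{60} \approx 1.6833$)
$\frac{\left(-1\right) 0 + 13}{-21 + p} \left(-11\right) H = \frac{\left(-1\right) 0 + 13}{-21 + \frac{3}{8}} \left(-11\right) \frac{101}{60} = \frac{0 + 13}{- \frac{165}{8}} \left(-11\right) \frac{101}{60} = 13 \left(- \frac{8}{165}\right) \left(-11\right) \frac{101}{60} = \left(- \frac{104}{165}\right) \left(-11\right) \frac{101}{60} = \frac{104}{15} \cdot \frac{101}{60} = \frac{2626}{225}$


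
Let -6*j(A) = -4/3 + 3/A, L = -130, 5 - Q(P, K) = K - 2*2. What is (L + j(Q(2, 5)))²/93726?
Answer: 87478609/485875584 ≈ 0.18004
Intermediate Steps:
Q(P, K) = 9 - K (Q(P, K) = 5 - (K - 2*2) = 5 - (K - 4) = 5 - (-4 + K) = 5 + (4 - K) = 9 - K)
j(A) = 2/9 - 1/(2*A) (j(A) = -(-4/3 + 3/A)/6 = 2/9 - 1/(2*A))
(L + j(Q(2, 5)))²/93726 = (-130 + (-9 + 4*(9 - 1*5))/(18*(9 - 1*5)))²/93726 = (-130 + (-9 + 4*(9 - 5))/(18*(9 - 5)))²*(1/93726) = (-130 + (1/18)*(-9 + 4*4)/4)²*(1/93726) = (-130 + (1/18)*(¼)*(-9 + 16))²*(1/93726) = (-130 + (1/18)*(¼)*7)²*(1/93726) = (-130 + 7/72)²*(1/93726) = (-9353/72)²*(1/93726) = (87478609/5184)*(1/93726) = 87478609/485875584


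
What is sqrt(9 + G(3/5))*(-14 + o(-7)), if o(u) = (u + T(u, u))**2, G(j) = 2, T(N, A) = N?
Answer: 182*sqrt(11) ≈ 603.63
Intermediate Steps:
o(u) = 4*u**2 (o(u) = (u + u)**2 = (2*u)**2 = 4*u**2)
sqrt(9 + G(3/5))*(-14 + o(-7)) = sqrt(9 + 2)*(-14 + 4*(-7)**2) = sqrt(11)*(-14 + 4*49) = sqrt(11)*(-14 + 196) = sqrt(11)*182 = 182*sqrt(11)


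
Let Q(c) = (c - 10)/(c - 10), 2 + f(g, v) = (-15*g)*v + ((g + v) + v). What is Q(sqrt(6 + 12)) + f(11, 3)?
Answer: -479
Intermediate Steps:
f(g, v) = -2 + g + 2*v - 15*g*v (f(g, v) = -2 + ((-15*g)*v + ((g + v) + v)) = -2 + (-15*g*v + (g + 2*v)) = -2 + (g + 2*v - 15*g*v) = -2 + g + 2*v - 15*g*v)
Q(c) = 1 (Q(c) = (-10 + c)/(-10 + c) = 1)
Q(sqrt(6 + 12)) + f(11, 3) = 1 + (-2 + 11 + 2*3 - 15*11*3) = 1 + (-2 + 11 + 6 - 495) = 1 - 480 = -479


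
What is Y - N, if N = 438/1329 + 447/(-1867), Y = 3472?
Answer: 2871550671/827081 ≈ 3471.9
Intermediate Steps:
N = 74561/827081 (N = 438*(1/1329) + 447*(-1/1867) = 146/443 - 447/1867 = 74561/827081 ≈ 0.090150)
Y - N = 3472 - 1*74561/827081 = 3472 - 74561/827081 = 2871550671/827081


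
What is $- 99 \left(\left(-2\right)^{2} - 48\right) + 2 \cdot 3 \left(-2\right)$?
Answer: $4344$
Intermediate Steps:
$- 99 \left(\left(-2\right)^{2} - 48\right) + 2 \cdot 3 \left(-2\right) = - 99 \left(4 - 48\right) + 2 \left(-6\right) = \left(-99\right) \left(-44\right) - 12 = 4356 - 12 = 4344$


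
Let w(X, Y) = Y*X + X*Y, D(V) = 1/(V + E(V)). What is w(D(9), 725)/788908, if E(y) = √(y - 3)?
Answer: 87/394454 - 29*√6/1183362 ≈ 0.00016053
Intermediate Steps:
E(y) = √(-3 + y)
D(V) = 1/(V + √(-3 + V))
w(X, Y) = 2*X*Y (w(X, Y) = X*Y + X*Y = 2*X*Y)
w(D(9), 725)/788908 = (2*725/(9 + √(-3 + 9)))/788908 = (2*725/(9 + √6))*(1/788908) = (1450/(9 + √6))*(1/788908) = 725/(394454*(9 + √6))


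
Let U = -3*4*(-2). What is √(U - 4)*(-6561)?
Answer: -13122*√5 ≈ -29342.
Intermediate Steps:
U = 24 (U = -12*(-2) = 24)
√(U - 4)*(-6561) = √(24 - 4)*(-6561) = √20*(-6561) = (2*√5)*(-6561) = -13122*√5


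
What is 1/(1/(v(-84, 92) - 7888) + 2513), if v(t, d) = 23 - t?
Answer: 7781/19553652 ≈ 0.00039793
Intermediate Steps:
1/(1/(v(-84, 92) - 7888) + 2513) = 1/(1/((23 - 1*(-84)) - 7888) + 2513) = 1/(1/((23 + 84) - 7888) + 2513) = 1/(1/(107 - 7888) + 2513) = 1/(1/(-7781) + 2513) = 1/(-1/7781 + 2513) = 1/(19553652/7781) = 7781/19553652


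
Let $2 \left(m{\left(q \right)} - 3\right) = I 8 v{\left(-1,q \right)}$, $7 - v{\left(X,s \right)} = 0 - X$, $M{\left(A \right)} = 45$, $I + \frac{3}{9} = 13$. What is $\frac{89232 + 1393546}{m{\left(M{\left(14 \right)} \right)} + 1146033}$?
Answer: $\frac{741389}{573170} \approx 1.2935$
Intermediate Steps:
$I = \frac{38}{3}$ ($I = - \frac{1}{3} + 13 = \frac{38}{3} \approx 12.667$)
$v{\left(X,s \right)} = 7 + X$ ($v{\left(X,s \right)} = 7 - \left(0 - X\right) = 7 - - X = 7 + X$)
$m{\left(q \right)} = 307$ ($m{\left(q \right)} = 3 + \frac{\frac{38}{3} \cdot 8 \left(7 - 1\right)}{2} = 3 + \frac{\frac{304}{3} \cdot 6}{2} = 3 + \frac{1}{2} \cdot 608 = 3 + 304 = 307$)
$\frac{89232 + 1393546}{m{\left(M{\left(14 \right)} \right)} + 1146033} = \frac{89232 + 1393546}{307 + 1146033} = \frac{1482778}{1146340} = 1482778 \cdot \frac{1}{1146340} = \frac{741389}{573170}$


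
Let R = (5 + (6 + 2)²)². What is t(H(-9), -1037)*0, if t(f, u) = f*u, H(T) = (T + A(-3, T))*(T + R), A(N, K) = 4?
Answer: 0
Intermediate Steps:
R = 4761 (R = (5 + 8²)² = (5 + 64)² = 69² = 4761)
H(T) = (4 + T)*(4761 + T) (H(T) = (T + 4)*(T + 4761) = (4 + T)*(4761 + T))
t(H(-9), -1037)*0 = ((19044 + (-9)² + 4765*(-9))*(-1037))*0 = ((19044 + 81 - 42885)*(-1037))*0 = -23760*(-1037)*0 = 24639120*0 = 0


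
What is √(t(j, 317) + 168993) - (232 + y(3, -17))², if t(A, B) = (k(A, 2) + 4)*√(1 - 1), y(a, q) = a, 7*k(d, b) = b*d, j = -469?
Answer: -55225 + 3*√18777 ≈ -54814.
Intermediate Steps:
k(d, b) = b*d/7 (k(d, b) = (b*d)/7 = b*d/7)
t(A, B) = 0 (t(A, B) = ((⅐)*2*A + 4)*√(1 - 1) = (2*A/7 + 4)*√0 = (4 + 2*A/7)*0 = 0)
√(t(j, 317) + 168993) - (232 + y(3, -17))² = √(0 + 168993) - (232 + 3)² = √168993 - 1*235² = 3*√18777 - 1*55225 = 3*√18777 - 55225 = -55225 + 3*√18777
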